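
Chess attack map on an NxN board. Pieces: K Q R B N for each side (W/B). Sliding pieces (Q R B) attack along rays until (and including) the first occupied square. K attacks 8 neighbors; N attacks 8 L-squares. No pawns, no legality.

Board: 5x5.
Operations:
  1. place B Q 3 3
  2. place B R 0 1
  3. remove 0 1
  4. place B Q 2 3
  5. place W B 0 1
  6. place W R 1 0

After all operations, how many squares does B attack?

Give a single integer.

Answer: 21

Derivation:
Op 1: place BQ@(3,3)
Op 2: place BR@(0,1)
Op 3: remove (0,1)
Op 4: place BQ@(2,3)
Op 5: place WB@(0,1)
Op 6: place WR@(1,0)
Per-piece attacks for B:
  BQ@(2,3): attacks (2,4) (2,2) (2,1) (2,0) (3,3) (1,3) (0,3) (3,4) (3,2) (4,1) (1,4) (1,2) (0,1) [ray(1,0) blocked at (3,3); ray(-1,-1) blocked at (0,1)]
  BQ@(3,3): attacks (3,4) (3,2) (3,1) (3,0) (4,3) (2,3) (4,4) (4,2) (2,4) (2,2) (1,1) (0,0) [ray(-1,0) blocked at (2,3)]
Union (21 distinct): (0,0) (0,1) (0,3) (1,1) (1,2) (1,3) (1,4) (2,0) (2,1) (2,2) (2,3) (2,4) (3,0) (3,1) (3,2) (3,3) (3,4) (4,1) (4,2) (4,3) (4,4)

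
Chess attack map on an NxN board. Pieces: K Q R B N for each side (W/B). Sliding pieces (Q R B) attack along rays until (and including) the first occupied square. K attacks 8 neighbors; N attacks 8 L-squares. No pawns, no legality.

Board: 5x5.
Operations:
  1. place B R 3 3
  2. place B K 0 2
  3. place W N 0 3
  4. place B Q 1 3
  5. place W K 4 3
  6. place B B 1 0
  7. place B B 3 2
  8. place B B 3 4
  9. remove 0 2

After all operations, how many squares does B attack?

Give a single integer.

Op 1: place BR@(3,3)
Op 2: place BK@(0,2)
Op 3: place WN@(0,3)
Op 4: place BQ@(1,3)
Op 5: place WK@(4,3)
Op 6: place BB@(1,0)
Op 7: place BB@(3,2)
Op 8: place BB@(3,4)
Op 9: remove (0,2)
Per-piece attacks for B:
  BB@(1,0): attacks (2,1) (3,2) (0,1) [ray(1,1) blocked at (3,2)]
  BQ@(1,3): attacks (1,4) (1,2) (1,1) (1,0) (2,3) (3,3) (0,3) (2,4) (2,2) (3,1) (4,0) (0,4) (0,2) [ray(0,-1) blocked at (1,0); ray(1,0) blocked at (3,3); ray(-1,0) blocked at (0,3)]
  BB@(3,2): attacks (4,3) (4,1) (2,3) (1,4) (2,1) (1,0) [ray(1,1) blocked at (4,3); ray(-1,-1) blocked at (1,0)]
  BR@(3,3): attacks (3,4) (3,2) (4,3) (2,3) (1,3) [ray(0,1) blocked at (3,4); ray(0,-1) blocked at (3,2); ray(1,0) blocked at (4,3); ray(-1,0) blocked at (1,3)]
  BB@(3,4): attacks (4,3) (2,3) (1,2) (0,1) [ray(1,-1) blocked at (4,3)]
Union (20 distinct): (0,1) (0,2) (0,3) (0,4) (1,0) (1,1) (1,2) (1,3) (1,4) (2,1) (2,2) (2,3) (2,4) (3,1) (3,2) (3,3) (3,4) (4,0) (4,1) (4,3)

Answer: 20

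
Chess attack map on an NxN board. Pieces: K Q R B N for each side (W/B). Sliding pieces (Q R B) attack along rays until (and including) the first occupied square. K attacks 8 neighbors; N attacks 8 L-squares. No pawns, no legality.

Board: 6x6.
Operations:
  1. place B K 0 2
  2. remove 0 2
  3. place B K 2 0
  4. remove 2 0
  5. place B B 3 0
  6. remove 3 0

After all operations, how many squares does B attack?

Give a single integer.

Op 1: place BK@(0,2)
Op 2: remove (0,2)
Op 3: place BK@(2,0)
Op 4: remove (2,0)
Op 5: place BB@(3,0)
Op 6: remove (3,0)
Per-piece attacks for B:
Union (0 distinct): (none)

Answer: 0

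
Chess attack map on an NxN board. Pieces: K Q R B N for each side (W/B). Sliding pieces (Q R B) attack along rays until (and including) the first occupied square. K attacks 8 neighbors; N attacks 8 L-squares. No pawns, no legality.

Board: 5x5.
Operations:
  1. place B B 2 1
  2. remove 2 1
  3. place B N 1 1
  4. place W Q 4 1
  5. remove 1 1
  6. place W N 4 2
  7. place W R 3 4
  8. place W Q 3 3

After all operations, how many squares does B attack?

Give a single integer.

Answer: 0

Derivation:
Op 1: place BB@(2,1)
Op 2: remove (2,1)
Op 3: place BN@(1,1)
Op 4: place WQ@(4,1)
Op 5: remove (1,1)
Op 6: place WN@(4,2)
Op 7: place WR@(3,4)
Op 8: place WQ@(3,3)
Per-piece attacks for B:
Union (0 distinct): (none)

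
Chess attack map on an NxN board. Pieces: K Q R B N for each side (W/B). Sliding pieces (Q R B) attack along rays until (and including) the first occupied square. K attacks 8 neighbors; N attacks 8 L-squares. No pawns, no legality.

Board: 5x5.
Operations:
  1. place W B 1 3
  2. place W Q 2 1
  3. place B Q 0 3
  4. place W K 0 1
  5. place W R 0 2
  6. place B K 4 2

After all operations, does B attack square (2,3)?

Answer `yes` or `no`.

Op 1: place WB@(1,3)
Op 2: place WQ@(2,1)
Op 3: place BQ@(0,3)
Op 4: place WK@(0,1)
Op 5: place WR@(0,2)
Op 6: place BK@(4,2)
Per-piece attacks for B:
  BQ@(0,3): attacks (0,4) (0,2) (1,3) (1,4) (1,2) (2,1) [ray(0,-1) blocked at (0,2); ray(1,0) blocked at (1,3); ray(1,-1) blocked at (2,1)]
  BK@(4,2): attacks (4,3) (4,1) (3,2) (3,3) (3,1)
B attacks (2,3): no

Answer: no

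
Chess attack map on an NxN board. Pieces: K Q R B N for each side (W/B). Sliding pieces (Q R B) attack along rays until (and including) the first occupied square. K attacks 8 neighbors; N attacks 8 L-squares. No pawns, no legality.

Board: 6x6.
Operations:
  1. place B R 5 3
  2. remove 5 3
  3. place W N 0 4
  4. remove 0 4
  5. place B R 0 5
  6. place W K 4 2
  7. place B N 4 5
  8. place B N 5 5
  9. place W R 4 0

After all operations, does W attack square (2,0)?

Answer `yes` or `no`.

Op 1: place BR@(5,3)
Op 2: remove (5,3)
Op 3: place WN@(0,4)
Op 4: remove (0,4)
Op 5: place BR@(0,5)
Op 6: place WK@(4,2)
Op 7: place BN@(4,5)
Op 8: place BN@(5,5)
Op 9: place WR@(4,0)
Per-piece attacks for W:
  WR@(4,0): attacks (4,1) (4,2) (5,0) (3,0) (2,0) (1,0) (0,0) [ray(0,1) blocked at (4,2)]
  WK@(4,2): attacks (4,3) (4,1) (5,2) (3,2) (5,3) (5,1) (3,3) (3,1)
W attacks (2,0): yes

Answer: yes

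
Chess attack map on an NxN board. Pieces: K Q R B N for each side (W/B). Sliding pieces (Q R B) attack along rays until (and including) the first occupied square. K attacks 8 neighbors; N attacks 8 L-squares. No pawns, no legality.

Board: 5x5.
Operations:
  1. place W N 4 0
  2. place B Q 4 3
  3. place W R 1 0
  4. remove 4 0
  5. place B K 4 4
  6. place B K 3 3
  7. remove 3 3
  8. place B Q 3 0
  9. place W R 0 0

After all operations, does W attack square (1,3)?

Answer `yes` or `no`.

Op 1: place WN@(4,0)
Op 2: place BQ@(4,3)
Op 3: place WR@(1,0)
Op 4: remove (4,0)
Op 5: place BK@(4,4)
Op 6: place BK@(3,3)
Op 7: remove (3,3)
Op 8: place BQ@(3,0)
Op 9: place WR@(0,0)
Per-piece attacks for W:
  WR@(0,0): attacks (0,1) (0,2) (0,3) (0,4) (1,0) [ray(1,0) blocked at (1,0)]
  WR@(1,0): attacks (1,1) (1,2) (1,3) (1,4) (2,0) (3,0) (0,0) [ray(1,0) blocked at (3,0); ray(-1,0) blocked at (0,0)]
W attacks (1,3): yes

Answer: yes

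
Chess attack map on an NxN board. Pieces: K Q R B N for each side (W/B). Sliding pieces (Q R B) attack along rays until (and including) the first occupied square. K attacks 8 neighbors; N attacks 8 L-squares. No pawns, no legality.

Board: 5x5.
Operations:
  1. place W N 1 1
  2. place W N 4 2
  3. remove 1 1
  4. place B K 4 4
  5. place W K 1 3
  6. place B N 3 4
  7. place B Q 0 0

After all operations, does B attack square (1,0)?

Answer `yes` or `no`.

Op 1: place WN@(1,1)
Op 2: place WN@(4,2)
Op 3: remove (1,1)
Op 4: place BK@(4,4)
Op 5: place WK@(1,3)
Op 6: place BN@(3,4)
Op 7: place BQ@(0,0)
Per-piece attacks for B:
  BQ@(0,0): attacks (0,1) (0,2) (0,3) (0,4) (1,0) (2,0) (3,0) (4,0) (1,1) (2,2) (3,3) (4,4) [ray(1,1) blocked at (4,4)]
  BN@(3,4): attacks (4,2) (2,2) (1,3)
  BK@(4,4): attacks (4,3) (3,4) (3,3)
B attacks (1,0): yes

Answer: yes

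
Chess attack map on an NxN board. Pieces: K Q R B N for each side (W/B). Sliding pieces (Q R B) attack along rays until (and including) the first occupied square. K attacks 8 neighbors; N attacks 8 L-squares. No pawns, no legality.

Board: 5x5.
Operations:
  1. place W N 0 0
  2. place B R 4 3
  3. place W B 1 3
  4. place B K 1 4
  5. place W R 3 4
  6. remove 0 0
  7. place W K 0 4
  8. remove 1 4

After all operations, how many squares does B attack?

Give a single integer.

Answer: 7

Derivation:
Op 1: place WN@(0,0)
Op 2: place BR@(4,3)
Op 3: place WB@(1,3)
Op 4: place BK@(1,4)
Op 5: place WR@(3,4)
Op 6: remove (0,0)
Op 7: place WK@(0,4)
Op 8: remove (1,4)
Per-piece attacks for B:
  BR@(4,3): attacks (4,4) (4,2) (4,1) (4,0) (3,3) (2,3) (1,3) [ray(-1,0) blocked at (1,3)]
Union (7 distinct): (1,3) (2,3) (3,3) (4,0) (4,1) (4,2) (4,4)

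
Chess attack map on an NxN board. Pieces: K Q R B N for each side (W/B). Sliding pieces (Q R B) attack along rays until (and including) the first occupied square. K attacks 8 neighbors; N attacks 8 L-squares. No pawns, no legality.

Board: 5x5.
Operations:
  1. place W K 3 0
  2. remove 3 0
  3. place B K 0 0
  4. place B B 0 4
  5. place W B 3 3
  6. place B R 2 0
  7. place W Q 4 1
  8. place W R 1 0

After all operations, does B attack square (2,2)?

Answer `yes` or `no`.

Answer: yes

Derivation:
Op 1: place WK@(3,0)
Op 2: remove (3,0)
Op 3: place BK@(0,0)
Op 4: place BB@(0,4)
Op 5: place WB@(3,3)
Op 6: place BR@(2,0)
Op 7: place WQ@(4,1)
Op 8: place WR@(1,0)
Per-piece attacks for B:
  BK@(0,0): attacks (0,1) (1,0) (1,1)
  BB@(0,4): attacks (1,3) (2,2) (3,1) (4,0)
  BR@(2,0): attacks (2,1) (2,2) (2,3) (2,4) (3,0) (4,0) (1,0) [ray(-1,0) blocked at (1,0)]
B attacks (2,2): yes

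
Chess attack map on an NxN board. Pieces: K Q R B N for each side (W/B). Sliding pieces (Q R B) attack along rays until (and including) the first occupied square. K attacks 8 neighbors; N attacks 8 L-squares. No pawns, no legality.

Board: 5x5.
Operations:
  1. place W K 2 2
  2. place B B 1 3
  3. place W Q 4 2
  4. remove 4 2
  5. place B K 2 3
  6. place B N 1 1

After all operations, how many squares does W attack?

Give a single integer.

Op 1: place WK@(2,2)
Op 2: place BB@(1,3)
Op 3: place WQ@(4,2)
Op 4: remove (4,2)
Op 5: place BK@(2,3)
Op 6: place BN@(1,1)
Per-piece attacks for W:
  WK@(2,2): attacks (2,3) (2,1) (3,2) (1,2) (3,3) (3,1) (1,3) (1,1)
Union (8 distinct): (1,1) (1,2) (1,3) (2,1) (2,3) (3,1) (3,2) (3,3)

Answer: 8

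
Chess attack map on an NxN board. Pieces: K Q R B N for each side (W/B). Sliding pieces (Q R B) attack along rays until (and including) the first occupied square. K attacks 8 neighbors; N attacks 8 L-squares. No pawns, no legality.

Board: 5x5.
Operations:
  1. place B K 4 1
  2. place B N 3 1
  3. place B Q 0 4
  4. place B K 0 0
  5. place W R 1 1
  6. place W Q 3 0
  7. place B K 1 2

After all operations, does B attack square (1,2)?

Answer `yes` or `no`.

Answer: yes

Derivation:
Op 1: place BK@(4,1)
Op 2: place BN@(3,1)
Op 3: place BQ@(0,4)
Op 4: place BK@(0,0)
Op 5: place WR@(1,1)
Op 6: place WQ@(3,0)
Op 7: place BK@(1,2)
Per-piece attacks for B:
  BK@(0,0): attacks (0,1) (1,0) (1,1)
  BQ@(0,4): attacks (0,3) (0,2) (0,1) (0,0) (1,4) (2,4) (3,4) (4,4) (1,3) (2,2) (3,1) [ray(0,-1) blocked at (0,0); ray(1,-1) blocked at (3,1)]
  BK@(1,2): attacks (1,3) (1,1) (2,2) (0,2) (2,3) (2,1) (0,3) (0,1)
  BN@(3,1): attacks (4,3) (2,3) (1,2) (1,0)
  BK@(4,1): attacks (4,2) (4,0) (3,1) (3,2) (3,0)
B attacks (1,2): yes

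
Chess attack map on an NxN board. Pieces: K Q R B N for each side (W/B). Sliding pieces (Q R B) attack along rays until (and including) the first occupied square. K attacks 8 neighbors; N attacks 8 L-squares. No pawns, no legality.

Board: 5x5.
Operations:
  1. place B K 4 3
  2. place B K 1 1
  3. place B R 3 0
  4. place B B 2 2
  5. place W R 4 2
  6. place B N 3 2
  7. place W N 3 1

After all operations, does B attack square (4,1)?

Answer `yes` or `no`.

Answer: no

Derivation:
Op 1: place BK@(4,3)
Op 2: place BK@(1,1)
Op 3: place BR@(3,0)
Op 4: place BB@(2,2)
Op 5: place WR@(4,2)
Op 6: place BN@(3,2)
Op 7: place WN@(3,1)
Per-piece attacks for B:
  BK@(1,1): attacks (1,2) (1,0) (2,1) (0,1) (2,2) (2,0) (0,2) (0,0)
  BB@(2,2): attacks (3,3) (4,4) (3,1) (1,3) (0,4) (1,1) [ray(1,-1) blocked at (3,1); ray(-1,-1) blocked at (1,1)]
  BR@(3,0): attacks (3,1) (4,0) (2,0) (1,0) (0,0) [ray(0,1) blocked at (3,1)]
  BN@(3,2): attacks (4,4) (2,4) (1,3) (4,0) (2,0) (1,1)
  BK@(4,3): attacks (4,4) (4,2) (3,3) (3,4) (3,2)
B attacks (4,1): no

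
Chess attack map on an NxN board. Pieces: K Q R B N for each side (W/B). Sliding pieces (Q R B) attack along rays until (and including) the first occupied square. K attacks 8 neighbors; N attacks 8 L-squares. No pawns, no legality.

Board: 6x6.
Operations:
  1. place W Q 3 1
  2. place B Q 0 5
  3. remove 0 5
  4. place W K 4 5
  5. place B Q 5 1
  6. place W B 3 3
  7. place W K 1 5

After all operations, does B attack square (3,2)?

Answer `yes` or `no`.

Answer: no

Derivation:
Op 1: place WQ@(3,1)
Op 2: place BQ@(0,5)
Op 3: remove (0,5)
Op 4: place WK@(4,5)
Op 5: place BQ@(5,1)
Op 6: place WB@(3,3)
Op 7: place WK@(1,5)
Per-piece attacks for B:
  BQ@(5,1): attacks (5,2) (5,3) (5,4) (5,5) (5,0) (4,1) (3,1) (4,2) (3,3) (4,0) [ray(-1,0) blocked at (3,1); ray(-1,1) blocked at (3,3)]
B attacks (3,2): no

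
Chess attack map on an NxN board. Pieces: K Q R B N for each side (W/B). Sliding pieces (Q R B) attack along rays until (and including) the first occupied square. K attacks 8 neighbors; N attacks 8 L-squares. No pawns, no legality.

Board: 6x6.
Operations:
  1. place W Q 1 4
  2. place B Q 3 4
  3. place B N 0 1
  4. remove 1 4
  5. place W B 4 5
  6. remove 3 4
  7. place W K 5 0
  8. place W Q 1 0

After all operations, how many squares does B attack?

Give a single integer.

Answer: 3

Derivation:
Op 1: place WQ@(1,4)
Op 2: place BQ@(3,4)
Op 3: place BN@(0,1)
Op 4: remove (1,4)
Op 5: place WB@(4,5)
Op 6: remove (3,4)
Op 7: place WK@(5,0)
Op 8: place WQ@(1,0)
Per-piece attacks for B:
  BN@(0,1): attacks (1,3) (2,2) (2,0)
Union (3 distinct): (1,3) (2,0) (2,2)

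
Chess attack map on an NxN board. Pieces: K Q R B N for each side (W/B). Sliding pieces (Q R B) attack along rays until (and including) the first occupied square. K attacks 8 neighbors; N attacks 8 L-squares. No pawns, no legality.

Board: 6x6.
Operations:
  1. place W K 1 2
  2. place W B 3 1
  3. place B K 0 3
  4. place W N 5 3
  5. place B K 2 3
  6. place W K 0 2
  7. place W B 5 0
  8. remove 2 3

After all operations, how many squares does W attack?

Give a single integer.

Answer: 20

Derivation:
Op 1: place WK@(1,2)
Op 2: place WB@(3,1)
Op 3: place BK@(0,3)
Op 4: place WN@(5,3)
Op 5: place BK@(2,3)
Op 6: place WK@(0,2)
Op 7: place WB@(5,0)
Op 8: remove (2,3)
Per-piece attacks for W:
  WK@(0,2): attacks (0,3) (0,1) (1,2) (1,3) (1,1)
  WK@(1,2): attacks (1,3) (1,1) (2,2) (0,2) (2,3) (2,1) (0,3) (0,1)
  WB@(3,1): attacks (4,2) (5,3) (4,0) (2,2) (1,3) (0,4) (2,0) [ray(1,1) blocked at (5,3)]
  WB@(5,0): attacks (4,1) (3,2) (2,3) (1,4) (0,5)
  WN@(5,3): attacks (4,5) (3,4) (4,1) (3,2)
Union (20 distinct): (0,1) (0,2) (0,3) (0,4) (0,5) (1,1) (1,2) (1,3) (1,4) (2,0) (2,1) (2,2) (2,3) (3,2) (3,4) (4,0) (4,1) (4,2) (4,5) (5,3)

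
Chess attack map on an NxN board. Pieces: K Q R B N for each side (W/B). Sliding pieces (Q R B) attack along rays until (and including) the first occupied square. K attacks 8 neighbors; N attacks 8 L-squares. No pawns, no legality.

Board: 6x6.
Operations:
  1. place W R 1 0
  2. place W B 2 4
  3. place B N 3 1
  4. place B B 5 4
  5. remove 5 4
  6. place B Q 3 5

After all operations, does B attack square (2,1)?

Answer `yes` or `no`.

Answer: no

Derivation:
Op 1: place WR@(1,0)
Op 2: place WB@(2,4)
Op 3: place BN@(3,1)
Op 4: place BB@(5,4)
Op 5: remove (5,4)
Op 6: place BQ@(3,5)
Per-piece attacks for B:
  BN@(3,1): attacks (4,3) (5,2) (2,3) (1,2) (5,0) (1,0)
  BQ@(3,5): attacks (3,4) (3,3) (3,2) (3,1) (4,5) (5,5) (2,5) (1,5) (0,5) (4,4) (5,3) (2,4) [ray(0,-1) blocked at (3,1); ray(-1,-1) blocked at (2,4)]
B attacks (2,1): no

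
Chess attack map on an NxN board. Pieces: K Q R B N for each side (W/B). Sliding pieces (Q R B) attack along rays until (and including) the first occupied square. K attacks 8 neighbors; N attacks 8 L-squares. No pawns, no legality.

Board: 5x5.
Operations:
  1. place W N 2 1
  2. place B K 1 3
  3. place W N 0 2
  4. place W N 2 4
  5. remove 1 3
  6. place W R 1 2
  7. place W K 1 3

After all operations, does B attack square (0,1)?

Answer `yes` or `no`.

Answer: no

Derivation:
Op 1: place WN@(2,1)
Op 2: place BK@(1,3)
Op 3: place WN@(0,2)
Op 4: place WN@(2,4)
Op 5: remove (1,3)
Op 6: place WR@(1,2)
Op 7: place WK@(1,3)
Per-piece attacks for B:
B attacks (0,1): no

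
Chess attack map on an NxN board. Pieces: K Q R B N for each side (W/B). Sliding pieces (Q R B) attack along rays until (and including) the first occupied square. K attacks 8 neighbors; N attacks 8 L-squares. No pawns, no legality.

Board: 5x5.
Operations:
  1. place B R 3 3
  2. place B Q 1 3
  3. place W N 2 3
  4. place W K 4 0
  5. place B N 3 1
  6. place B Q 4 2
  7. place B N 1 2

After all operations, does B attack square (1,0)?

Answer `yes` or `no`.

Answer: yes

Derivation:
Op 1: place BR@(3,3)
Op 2: place BQ@(1,3)
Op 3: place WN@(2,3)
Op 4: place WK@(4,0)
Op 5: place BN@(3,1)
Op 6: place BQ@(4,2)
Op 7: place BN@(1,2)
Per-piece attacks for B:
  BN@(1,2): attacks (2,4) (3,3) (0,4) (2,0) (3,1) (0,0)
  BQ@(1,3): attacks (1,4) (1,2) (2,3) (0,3) (2,4) (2,2) (3,1) (0,4) (0,2) [ray(0,-1) blocked at (1,2); ray(1,0) blocked at (2,3); ray(1,-1) blocked at (3,1)]
  BN@(3,1): attacks (4,3) (2,3) (1,2) (1,0)
  BR@(3,3): attacks (3,4) (3,2) (3,1) (4,3) (2,3) [ray(0,-1) blocked at (3,1); ray(-1,0) blocked at (2,3)]
  BQ@(4,2): attacks (4,3) (4,4) (4,1) (4,0) (3,2) (2,2) (1,2) (3,3) (3,1) [ray(0,-1) blocked at (4,0); ray(-1,0) blocked at (1,2); ray(-1,1) blocked at (3,3); ray(-1,-1) blocked at (3,1)]
B attacks (1,0): yes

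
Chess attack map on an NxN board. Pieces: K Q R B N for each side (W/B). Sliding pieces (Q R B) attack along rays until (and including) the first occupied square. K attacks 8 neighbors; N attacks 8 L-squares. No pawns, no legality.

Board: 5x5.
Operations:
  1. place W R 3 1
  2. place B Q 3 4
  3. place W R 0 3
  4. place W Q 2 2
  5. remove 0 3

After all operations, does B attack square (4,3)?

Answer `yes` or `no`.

Op 1: place WR@(3,1)
Op 2: place BQ@(3,4)
Op 3: place WR@(0,3)
Op 4: place WQ@(2,2)
Op 5: remove (0,3)
Per-piece attacks for B:
  BQ@(3,4): attacks (3,3) (3,2) (3,1) (4,4) (2,4) (1,4) (0,4) (4,3) (2,3) (1,2) (0,1) [ray(0,-1) blocked at (3,1)]
B attacks (4,3): yes

Answer: yes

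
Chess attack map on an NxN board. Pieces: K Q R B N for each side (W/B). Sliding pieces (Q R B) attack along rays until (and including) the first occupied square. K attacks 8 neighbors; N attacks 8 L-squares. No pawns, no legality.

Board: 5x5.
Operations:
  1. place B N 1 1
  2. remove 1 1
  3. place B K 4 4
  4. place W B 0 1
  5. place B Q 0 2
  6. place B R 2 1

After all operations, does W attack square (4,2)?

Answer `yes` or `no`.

Op 1: place BN@(1,1)
Op 2: remove (1,1)
Op 3: place BK@(4,4)
Op 4: place WB@(0,1)
Op 5: place BQ@(0,2)
Op 6: place BR@(2,1)
Per-piece attacks for W:
  WB@(0,1): attacks (1,2) (2,3) (3,4) (1,0)
W attacks (4,2): no

Answer: no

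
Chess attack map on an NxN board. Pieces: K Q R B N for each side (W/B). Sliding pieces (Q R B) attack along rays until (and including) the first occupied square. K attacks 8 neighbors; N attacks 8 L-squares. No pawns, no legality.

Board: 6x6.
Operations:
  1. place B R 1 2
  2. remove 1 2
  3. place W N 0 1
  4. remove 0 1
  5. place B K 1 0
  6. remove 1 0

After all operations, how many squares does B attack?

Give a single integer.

Answer: 0

Derivation:
Op 1: place BR@(1,2)
Op 2: remove (1,2)
Op 3: place WN@(0,1)
Op 4: remove (0,1)
Op 5: place BK@(1,0)
Op 6: remove (1,0)
Per-piece attacks for B:
Union (0 distinct): (none)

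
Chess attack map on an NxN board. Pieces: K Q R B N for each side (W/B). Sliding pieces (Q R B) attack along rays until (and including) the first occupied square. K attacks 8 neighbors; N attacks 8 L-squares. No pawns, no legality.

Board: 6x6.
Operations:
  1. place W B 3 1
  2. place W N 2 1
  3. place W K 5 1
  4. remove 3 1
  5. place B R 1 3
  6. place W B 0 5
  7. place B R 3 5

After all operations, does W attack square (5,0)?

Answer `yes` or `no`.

Op 1: place WB@(3,1)
Op 2: place WN@(2,1)
Op 3: place WK@(5,1)
Op 4: remove (3,1)
Op 5: place BR@(1,3)
Op 6: place WB@(0,5)
Op 7: place BR@(3,5)
Per-piece attacks for W:
  WB@(0,5): attacks (1,4) (2,3) (3,2) (4,1) (5,0)
  WN@(2,1): attacks (3,3) (4,2) (1,3) (0,2) (4,0) (0,0)
  WK@(5,1): attacks (5,2) (5,0) (4,1) (4,2) (4,0)
W attacks (5,0): yes

Answer: yes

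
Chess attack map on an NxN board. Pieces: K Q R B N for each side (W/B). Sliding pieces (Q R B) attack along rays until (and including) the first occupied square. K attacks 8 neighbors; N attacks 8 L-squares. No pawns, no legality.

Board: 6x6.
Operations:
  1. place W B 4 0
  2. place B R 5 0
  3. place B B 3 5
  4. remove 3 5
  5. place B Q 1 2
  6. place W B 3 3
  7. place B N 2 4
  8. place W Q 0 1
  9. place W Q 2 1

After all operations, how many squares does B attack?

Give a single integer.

Answer: 24

Derivation:
Op 1: place WB@(4,0)
Op 2: place BR@(5,0)
Op 3: place BB@(3,5)
Op 4: remove (3,5)
Op 5: place BQ@(1,2)
Op 6: place WB@(3,3)
Op 7: place BN@(2,4)
Op 8: place WQ@(0,1)
Op 9: place WQ@(2,1)
Per-piece attacks for B:
  BQ@(1,2): attacks (1,3) (1,4) (1,5) (1,1) (1,0) (2,2) (3,2) (4,2) (5,2) (0,2) (2,3) (3,4) (4,5) (2,1) (0,3) (0,1) [ray(1,-1) blocked at (2,1); ray(-1,-1) blocked at (0,1)]
  BN@(2,4): attacks (4,5) (0,5) (3,2) (4,3) (1,2) (0,3)
  BR@(5,0): attacks (5,1) (5,2) (5,3) (5,4) (5,5) (4,0) [ray(-1,0) blocked at (4,0)]
Union (24 distinct): (0,1) (0,2) (0,3) (0,5) (1,0) (1,1) (1,2) (1,3) (1,4) (1,5) (2,1) (2,2) (2,3) (3,2) (3,4) (4,0) (4,2) (4,3) (4,5) (5,1) (5,2) (5,3) (5,4) (5,5)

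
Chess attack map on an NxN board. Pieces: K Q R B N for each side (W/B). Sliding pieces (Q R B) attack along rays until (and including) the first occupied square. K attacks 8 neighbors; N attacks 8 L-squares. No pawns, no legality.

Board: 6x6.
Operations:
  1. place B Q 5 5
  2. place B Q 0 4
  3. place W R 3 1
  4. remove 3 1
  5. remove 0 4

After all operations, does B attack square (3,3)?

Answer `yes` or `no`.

Op 1: place BQ@(5,5)
Op 2: place BQ@(0,4)
Op 3: place WR@(3,1)
Op 4: remove (3,1)
Op 5: remove (0,4)
Per-piece attacks for B:
  BQ@(5,5): attacks (5,4) (5,3) (5,2) (5,1) (5,0) (4,5) (3,5) (2,5) (1,5) (0,5) (4,4) (3,3) (2,2) (1,1) (0,0)
B attacks (3,3): yes

Answer: yes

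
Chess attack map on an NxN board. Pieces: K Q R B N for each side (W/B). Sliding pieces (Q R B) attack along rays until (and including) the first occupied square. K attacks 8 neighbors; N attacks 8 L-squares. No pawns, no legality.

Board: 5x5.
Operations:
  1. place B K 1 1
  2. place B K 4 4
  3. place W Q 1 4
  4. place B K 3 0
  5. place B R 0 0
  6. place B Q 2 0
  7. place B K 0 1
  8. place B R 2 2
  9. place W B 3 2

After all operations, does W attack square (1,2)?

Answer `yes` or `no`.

Answer: yes

Derivation:
Op 1: place BK@(1,1)
Op 2: place BK@(4,4)
Op 3: place WQ@(1,4)
Op 4: place BK@(3,0)
Op 5: place BR@(0,0)
Op 6: place BQ@(2,0)
Op 7: place BK@(0,1)
Op 8: place BR@(2,2)
Op 9: place WB@(3,2)
Per-piece attacks for W:
  WQ@(1,4): attacks (1,3) (1,2) (1,1) (2,4) (3,4) (4,4) (0,4) (2,3) (3,2) (0,3) [ray(0,-1) blocked at (1,1); ray(1,0) blocked at (4,4); ray(1,-1) blocked at (3,2)]
  WB@(3,2): attacks (4,3) (4,1) (2,3) (1,4) (2,1) (1,0) [ray(-1,1) blocked at (1,4)]
W attacks (1,2): yes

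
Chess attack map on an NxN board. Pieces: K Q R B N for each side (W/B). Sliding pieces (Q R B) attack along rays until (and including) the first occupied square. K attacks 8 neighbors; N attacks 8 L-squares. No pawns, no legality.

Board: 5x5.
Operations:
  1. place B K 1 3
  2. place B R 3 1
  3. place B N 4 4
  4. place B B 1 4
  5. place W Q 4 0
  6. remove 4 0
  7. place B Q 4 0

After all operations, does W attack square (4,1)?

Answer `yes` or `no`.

Answer: no

Derivation:
Op 1: place BK@(1,3)
Op 2: place BR@(3,1)
Op 3: place BN@(4,4)
Op 4: place BB@(1,4)
Op 5: place WQ@(4,0)
Op 6: remove (4,0)
Op 7: place BQ@(4,0)
Per-piece attacks for W:
W attacks (4,1): no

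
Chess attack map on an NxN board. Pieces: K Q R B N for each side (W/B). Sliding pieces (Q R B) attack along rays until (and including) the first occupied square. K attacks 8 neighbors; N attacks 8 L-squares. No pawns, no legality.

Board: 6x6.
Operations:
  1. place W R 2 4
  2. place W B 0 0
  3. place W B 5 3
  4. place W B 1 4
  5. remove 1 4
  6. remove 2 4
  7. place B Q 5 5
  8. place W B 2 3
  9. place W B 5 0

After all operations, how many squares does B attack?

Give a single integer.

Answer: 12

Derivation:
Op 1: place WR@(2,4)
Op 2: place WB@(0,0)
Op 3: place WB@(5,3)
Op 4: place WB@(1,4)
Op 5: remove (1,4)
Op 6: remove (2,4)
Op 7: place BQ@(5,5)
Op 8: place WB@(2,3)
Op 9: place WB@(5,0)
Per-piece attacks for B:
  BQ@(5,5): attacks (5,4) (5,3) (4,5) (3,5) (2,5) (1,5) (0,5) (4,4) (3,3) (2,2) (1,1) (0,0) [ray(0,-1) blocked at (5,3); ray(-1,-1) blocked at (0,0)]
Union (12 distinct): (0,0) (0,5) (1,1) (1,5) (2,2) (2,5) (3,3) (3,5) (4,4) (4,5) (5,3) (5,4)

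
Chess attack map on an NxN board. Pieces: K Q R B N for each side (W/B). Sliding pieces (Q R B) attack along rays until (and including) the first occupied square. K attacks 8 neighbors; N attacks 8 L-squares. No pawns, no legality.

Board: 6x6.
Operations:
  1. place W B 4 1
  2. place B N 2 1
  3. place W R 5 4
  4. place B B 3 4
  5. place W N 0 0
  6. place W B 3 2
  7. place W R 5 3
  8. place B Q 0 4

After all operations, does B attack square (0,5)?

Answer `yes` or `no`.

Op 1: place WB@(4,1)
Op 2: place BN@(2,1)
Op 3: place WR@(5,4)
Op 4: place BB@(3,4)
Op 5: place WN@(0,0)
Op 6: place WB@(3,2)
Op 7: place WR@(5,3)
Op 8: place BQ@(0,4)
Per-piece attacks for B:
  BQ@(0,4): attacks (0,5) (0,3) (0,2) (0,1) (0,0) (1,4) (2,4) (3,4) (1,5) (1,3) (2,2) (3,1) (4,0) [ray(0,-1) blocked at (0,0); ray(1,0) blocked at (3,4)]
  BN@(2,1): attacks (3,3) (4,2) (1,3) (0,2) (4,0) (0,0)
  BB@(3,4): attacks (4,5) (4,3) (5,2) (2,5) (2,3) (1,2) (0,1)
B attacks (0,5): yes

Answer: yes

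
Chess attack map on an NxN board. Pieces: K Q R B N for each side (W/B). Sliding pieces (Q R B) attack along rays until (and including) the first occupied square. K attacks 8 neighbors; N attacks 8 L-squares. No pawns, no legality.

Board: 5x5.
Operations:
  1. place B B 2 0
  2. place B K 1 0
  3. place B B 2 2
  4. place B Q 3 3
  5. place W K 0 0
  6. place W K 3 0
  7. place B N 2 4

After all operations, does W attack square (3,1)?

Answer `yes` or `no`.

Answer: yes

Derivation:
Op 1: place BB@(2,0)
Op 2: place BK@(1,0)
Op 3: place BB@(2,2)
Op 4: place BQ@(3,3)
Op 5: place WK@(0,0)
Op 6: place WK@(3,0)
Op 7: place BN@(2,4)
Per-piece attacks for W:
  WK@(0,0): attacks (0,1) (1,0) (1,1)
  WK@(3,0): attacks (3,1) (4,0) (2,0) (4,1) (2,1)
W attacks (3,1): yes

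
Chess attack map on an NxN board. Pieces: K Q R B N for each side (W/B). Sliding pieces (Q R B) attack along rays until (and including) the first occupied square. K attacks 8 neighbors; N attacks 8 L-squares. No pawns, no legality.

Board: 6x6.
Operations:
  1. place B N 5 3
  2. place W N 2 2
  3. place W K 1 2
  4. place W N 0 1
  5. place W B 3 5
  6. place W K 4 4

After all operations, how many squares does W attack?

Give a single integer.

Answer: 23

Derivation:
Op 1: place BN@(5,3)
Op 2: place WN@(2,2)
Op 3: place WK@(1,2)
Op 4: place WN@(0,1)
Op 5: place WB@(3,5)
Op 6: place WK@(4,4)
Per-piece attacks for W:
  WN@(0,1): attacks (1,3) (2,2) (2,0)
  WK@(1,2): attacks (1,3) (1,1) (2,2) (0,2) (2,3) (2,1) (0,3) (0,1)
  WN@(2,2): attacks (3,4) (4,3) (1,4) (0,3) (3,0) (4,1) (1,0) (0,1)
  WB@(3,5): attacks (4,4) (2,4) (1,3) (0,2) [ray(1,-1) blocked at (4,4)]
  WK@(4,4): attacks (4,5) (4,3) (5,4) (3,4) (5,5) (5,3) (3,5) (3,3)
Union (23 distinct): (0,1) (0,2) (0,3) (1,0) (1,1) (1,3) (1,4) (2,0) (2,1) (2,2) (2,3) (2,4) (3,0) (3,3) (3,4) (3,5) (4,1) (4,3) (4,4) (4,5) (5,3) (5,4) (5,5)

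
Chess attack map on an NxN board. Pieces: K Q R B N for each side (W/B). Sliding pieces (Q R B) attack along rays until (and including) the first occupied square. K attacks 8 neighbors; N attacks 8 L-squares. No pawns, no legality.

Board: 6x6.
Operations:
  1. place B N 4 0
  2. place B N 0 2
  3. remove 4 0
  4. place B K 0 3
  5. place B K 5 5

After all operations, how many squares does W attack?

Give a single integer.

Op 1: place BN@(4,0)
Op 2: place BN@(0,2)
Op 3: remove (4,0)
Op 4: place BK@(0,3)
Op 5: place BK@(5,5)
Per-piece attacks for W:
Union (0 distinct): (none)

Answer: 0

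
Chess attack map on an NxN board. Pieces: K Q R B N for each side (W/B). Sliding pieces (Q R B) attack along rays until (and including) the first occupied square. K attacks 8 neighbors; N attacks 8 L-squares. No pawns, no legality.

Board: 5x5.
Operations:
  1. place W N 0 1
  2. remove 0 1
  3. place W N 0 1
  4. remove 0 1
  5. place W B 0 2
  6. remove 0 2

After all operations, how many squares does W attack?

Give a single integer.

Answer: 0

Derivation:
Op 1: place WN@(0,1)
Op 2: remove (0,1)
Op 3: place WN@(0,1)
Op 4: remove (0,1)
Op 5: place WB@(0,2)
Op 6: remove (0,2)
Per-piece attacks for W:
Union (0 distinct): (none)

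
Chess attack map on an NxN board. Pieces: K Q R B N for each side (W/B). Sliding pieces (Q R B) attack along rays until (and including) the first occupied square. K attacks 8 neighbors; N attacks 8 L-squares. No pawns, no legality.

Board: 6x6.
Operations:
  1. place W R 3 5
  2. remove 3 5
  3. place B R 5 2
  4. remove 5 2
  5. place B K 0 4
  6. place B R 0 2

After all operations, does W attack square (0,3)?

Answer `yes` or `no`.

Answer: no

Derivation:
Op 1: place WR@(3,5)
Op 2: remove (3,5)
Op 3: place BR@(5,2)
Op 4: remove (5,2)
Op 5: place BK@(0,4)
Op 6: place BR@(0,2)
Per-piece attacks for W:
W attacks (0,3): no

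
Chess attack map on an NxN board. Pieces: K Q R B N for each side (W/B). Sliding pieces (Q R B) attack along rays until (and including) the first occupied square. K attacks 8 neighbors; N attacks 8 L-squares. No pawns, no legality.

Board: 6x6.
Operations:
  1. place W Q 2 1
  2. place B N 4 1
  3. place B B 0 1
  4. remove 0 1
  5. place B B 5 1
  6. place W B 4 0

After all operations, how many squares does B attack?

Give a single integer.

Op 1: place WQ@(2,1)
Op 2: place BN@(4,1)
Op 3: place BB@(0,1)
Op 4: remove (0,1)
Op 5: place BB@(5,1)
Op 6: place WB@(4,0)
Per-piece attacks for B:
  BN@(4,1): attacks (5,3) (3,3) (2,2) (2,0)
  BB@(5,1): attacks (4,2) (3,3) (2,4) (1,5) (4,0) [ray(-1,-1) blocked at (4,0)]
Union (8 distinct): (1,5) (2,0) (2,2) (2,4) (3,3) (4,0) (4,2) (5,3)

Answer: 8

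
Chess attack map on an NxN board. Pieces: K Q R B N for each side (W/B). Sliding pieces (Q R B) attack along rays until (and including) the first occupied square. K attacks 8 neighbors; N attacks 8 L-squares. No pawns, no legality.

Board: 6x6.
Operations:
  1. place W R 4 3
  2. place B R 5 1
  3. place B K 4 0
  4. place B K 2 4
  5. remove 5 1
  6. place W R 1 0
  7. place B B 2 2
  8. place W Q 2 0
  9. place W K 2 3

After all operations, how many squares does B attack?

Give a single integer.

Answer: 19

Derivation:
Op 1: place WR@(4,3)
Op 2: place BR@(5,1)
Op 3: place BK@(4,0)
Op 4: place BK@(2,4)
Op 5: remove (5,1)
Op 6: place WR@(1,0)
Op 7: place BB@(2,2)
Op 8: place WQ@(2,0)
Op 9: place WK@(2,3)
Per-piece attacks for B:
  BB@(2,2): attacks (3,3) (4,4) (5,5) (3,1) (4,0) (1,3) (0,4) (1,1) (0,0) [ray(1,-1) blocked at (4,0)]
  BK@(2,4): attacks (2,5) (2,3) (3,4) (1,4) (3,5) (3,3) (1,5) (1,3)
  BK@(4,0): attacks (4,1) (5,0) (3,0) (5,1) (3,1)
Union (19 distinct): (0,0) (0,4) (1,1) (1,3) (1,4) (1,5) (2,3) (2,5) (3,0) (3,1) (3,3) (3,4) (3,5) (4,0) (4,1) (4,4) (5,0) (5,1) (5,5)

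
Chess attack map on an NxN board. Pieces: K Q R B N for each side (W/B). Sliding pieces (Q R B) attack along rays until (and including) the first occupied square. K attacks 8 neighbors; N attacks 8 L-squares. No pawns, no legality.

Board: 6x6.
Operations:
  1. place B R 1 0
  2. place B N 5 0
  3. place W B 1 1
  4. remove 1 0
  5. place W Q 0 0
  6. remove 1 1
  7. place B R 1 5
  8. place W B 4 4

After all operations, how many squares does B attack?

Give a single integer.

Op 1: place BR@(1,0)
Op 2: place BN@(5,0)
Op 3: place WB@(1,1)
Op 4: remove (1,0)
Op 5: place WQ@(0,0)
Op 6: remove (1,1)
Op 7: place BR@(1,5)
Op 8: place WB@(4,4)
Per-piece attacks for B:
  BR@(1,5): attacks (1,4) (1,3) (1,2) (1,1) (1,0) (2,5) (3,5) (4,5) (5,5) (0,5)
  BN@(5,0): attacks (4,2) (3,1)
Union (12 distinct): (0,5) (1,0) (1,1) (1,2) (1,3) (1,4) (2,5) (3,1) (3,5) (4,2) (4,5) (5,5)

Answer: 12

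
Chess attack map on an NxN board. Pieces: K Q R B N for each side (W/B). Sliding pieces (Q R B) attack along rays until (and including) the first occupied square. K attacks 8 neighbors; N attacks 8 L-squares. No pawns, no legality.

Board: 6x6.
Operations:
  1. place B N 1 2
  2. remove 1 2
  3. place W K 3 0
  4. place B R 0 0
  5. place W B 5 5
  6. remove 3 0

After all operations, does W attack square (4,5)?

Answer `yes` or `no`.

Answer: no

Derivation:
Op 1: place BN@(1,2)
Op 2: remove (1,2)
Op 3: place WK@(3,0)
Op 4: place BR@(0,0)
Op 5: place WB@(5,5)
Op 6: remove (3,0)
Per-piece attacks for W:
  WB@(5,5): attacks (4,4) (3,3) (2,2) (1,1) (0,0) [ray(-1,-1) blocked at (0,0)]
W attacks (4,5): no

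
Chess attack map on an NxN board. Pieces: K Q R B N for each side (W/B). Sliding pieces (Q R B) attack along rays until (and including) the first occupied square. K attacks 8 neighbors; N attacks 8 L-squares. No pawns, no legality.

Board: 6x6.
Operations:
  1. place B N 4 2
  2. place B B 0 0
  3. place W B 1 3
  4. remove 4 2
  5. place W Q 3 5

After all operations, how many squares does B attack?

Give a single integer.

Op 1: place BN@(4,2)
Op 2: place BB@(0,0)
Op 3: place WB@(1,3)
Op 4: remove (4,2)
Op 5: place WQ@(3,5)
Per-piece attacks for B:
  BB@(0,0): attacks (1,1) (2,2) (3,3) (4,4) (5,5)
Union (5 distinct): (1,1) (2,2) (3,3) (4,4) (5,5)

Answer: 5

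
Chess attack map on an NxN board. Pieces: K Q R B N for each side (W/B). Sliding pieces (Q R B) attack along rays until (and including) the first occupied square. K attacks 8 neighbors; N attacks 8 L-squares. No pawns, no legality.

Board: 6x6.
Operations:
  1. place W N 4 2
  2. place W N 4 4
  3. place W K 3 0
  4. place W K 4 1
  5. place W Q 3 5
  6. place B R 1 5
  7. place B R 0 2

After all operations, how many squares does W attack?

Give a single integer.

Answer: 23

Derivation:
Op 1: place WN@(4,2)
Op 2: place WN@(4,4)
Op 3: place WK@(3,0)
Op 4: place WK@(4,1)
Op 5: place WQ@(3,5)
Op 6: place BR@(1,5)
Op 7: place BR@(0,2)
Per-piece attacks for W:
  WK@(3,0): attacks (3,1) (4,0) (2,0) (4,1) (2,1)
  WQ@(3,5): attacks (3,4) (3,3) (3,2) (3,1) (3,0) (4,5) (5,5) (2,5) (1,5) (4,4) (2,4) (1,3) (0,2) [ray(0,-1) blocked at (3,0); ray(-1,0) blocked at (1,5); ray(1,-1) blocked at (4,4); ray(-1,-1) blocked at (0,2)]
  WK@(4,1): attacks (4,2) (4,0) (5,1) (3,1) (5,2) (5,0) (3,2) (3,0)
  WN@(4,2): attacks (5,4) (3,4) (2,3) (5,0) (3,0) (2,1)
  WN@(4,4): attacks (2,5) (5,2) (3,2) (2,3)
Union (23 distinct): (0,2) (1,3) (1,5) (2,0) (2,1) (2,3) (2,4) (2,5) (3,0) (3,1) (3,2) (3,3) (3,4) (4,0) (4,1) (4,2) (4,4) (4,5) (5,0) (5,1) (5,2) (5,4) (5,5)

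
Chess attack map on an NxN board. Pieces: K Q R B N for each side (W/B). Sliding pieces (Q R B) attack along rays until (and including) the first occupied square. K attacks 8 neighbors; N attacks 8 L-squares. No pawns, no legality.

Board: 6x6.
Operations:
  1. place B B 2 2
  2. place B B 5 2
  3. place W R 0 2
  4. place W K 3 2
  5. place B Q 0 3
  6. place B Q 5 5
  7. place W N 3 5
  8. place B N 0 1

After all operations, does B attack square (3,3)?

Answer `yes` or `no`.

Op 1: place BB@(2,2)
Op 2: place BB@(5,2)
Op 3: place WR@(0,2)
Op 4: place WK@(3,2)
Op 5: place BQ@(0,3)
Op 6: place BQ@(5,5)
Op 7: place WN@(3,5)
Op 8: place BN@(0,1)
Per-piece attacks for B:
  BN@(0,1): attacks (1,3) (2,2) (2,0)
  BQ@(0,3): attacks (0,4) (0,5) (0,2) (1,3) (2,3) (3,3) (4,3) (5,3) (1,4) (2,5) (1,2) (2,1) (3,0) [ray(0,-1) blocked at (0,2)]
  BB@(2,2): attacks (3,3) (4,4) (5,5) (3,1) (4,0) (1,3) (0,4) (1,1) (0,0) [ray(1,1) blocked at (5,5)]
  BB@(5,2): attacks (4,3) (3,4) (2,5) (4,1) (3,0)
  BQ@(5,5): attacks (5,4) (5,3) (5,2) (4,5) (3,5) (4,4) (3,3) (2,2) [ray(0,-1) blocked at (5,2); ray(-1,0) blocked at (3,5); ray(-1,-1) blocked at (2,2)]
B attacks (3,3): yes

Answer: yes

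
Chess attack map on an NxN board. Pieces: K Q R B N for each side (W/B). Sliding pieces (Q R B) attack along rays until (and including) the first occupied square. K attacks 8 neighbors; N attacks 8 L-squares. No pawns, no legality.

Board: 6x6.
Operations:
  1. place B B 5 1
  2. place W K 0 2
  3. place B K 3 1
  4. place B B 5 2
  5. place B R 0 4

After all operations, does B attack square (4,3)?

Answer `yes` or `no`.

Answer: yes

Derivation:
Op 1: place BB@(5,1)
Op 2: place WK@(0,2)
Op 3: place BK@(3,1)
Op 4: place BB@(5,2)
Op 5: place BR@(0,4)
Per-piece attacks for B:
  BR@(0,4): attacks (0,5) (0,3) (0,2) (1,4) (2,4) (3,4) (4,4) (5,4) [ray(0,-1) blocked at (0,2)]
  BK@(3,1): attacks (3,2) (3,0) (4,1) (2,1) (4,2) (4,0) (2,2) (2,0)
  BB@(5,1): attacks (4,2) (3,3) (2,4) (1,5) (4,0)
  BB@(5,2): attacks (4,3) (3,4) (2,5) (4,1) (3,0)
B attacks (4,3): yes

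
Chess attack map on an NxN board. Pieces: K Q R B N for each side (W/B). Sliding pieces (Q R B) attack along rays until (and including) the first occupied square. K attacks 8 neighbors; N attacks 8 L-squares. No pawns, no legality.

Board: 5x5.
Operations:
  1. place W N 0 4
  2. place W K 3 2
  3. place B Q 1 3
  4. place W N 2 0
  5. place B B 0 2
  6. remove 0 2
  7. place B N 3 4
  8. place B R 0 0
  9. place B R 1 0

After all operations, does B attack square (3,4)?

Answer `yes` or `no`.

Answer: no

Derivation:
Op 1: place WN@(0,4)
Op 2: place WK@(3,2)
Op 3: place BQ@(1,3)
Op 4: place WN@(2,0)
Op 5: place BB@(0,2)
Op 6: remove (0,2)
Op 7: place BN@(3,4)
Op 8: place BR@(0,0)
Op 9: place BR@(1,0)
Per-piece attacks for B:
  BR@(0,0): attacks (0,1) (0,2) (0,3) (0,4) (1,0) [ray(0,1) blocked at (0,4); ray(1,0) blocked at (1,0)]
  BR@(1,0): attacks (1,1) (1,2) (1,3) (2,0) (0,0) [ray(0,1) blocked at (1,3); ray(1,0) blocked at (2,0); ray(-1,0) blocked at (0,0)]
  BQ@(1,3): attacks (1,4) (1,2) (1,1) (1,0) (2,3) (3,3) (4,3) (0,3) (2,4) (2,2) (3,1) (4,0) (0,4) (0,2) [ray(0,-1) blocked at (1,0); ray(-1,1) blocked at (0,4)]
  BN@(3,4): attacks (4,2) (2,2) (1,3)
B attacks (3,4): no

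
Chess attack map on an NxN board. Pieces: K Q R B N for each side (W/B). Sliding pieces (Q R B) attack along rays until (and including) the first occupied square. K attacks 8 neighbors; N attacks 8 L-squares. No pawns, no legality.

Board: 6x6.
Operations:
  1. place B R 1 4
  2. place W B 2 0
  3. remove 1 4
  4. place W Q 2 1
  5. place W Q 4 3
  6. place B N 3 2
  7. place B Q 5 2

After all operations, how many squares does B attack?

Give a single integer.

Answer: 16

Derivation:
Op 1: place BR@(1,4)
Op 2: place WB@(2,0)
Op 3: remove (1,4)
Op 4: place WQ@(2,1)
Op 5: place WQ@(4,3)
Op 6: place BN@(3,2)
Op 7: place BQ@(5,2)
Per-piece attacks for B:
  BN@(3,2): attacks (4,4) (5,3) (2,4) (1,3) (4,0) (5,1) (2,0) (1,1)
  BQ@(5,2): attacks (5,3) (5,4) (5,5) (5,1) (5,0) (4,2) (3,2) (4,3) (4,1) (3,0) [ray(-1,0) blocked at (3,2); ray(-1,1) blocked at (4,3)]
Union (16 distinct): (1,1) (1,3) (2,0) (2,4) (3,0) (3,2) (4,0) (4,1) (4,2) (4,3) (4,4) (5,0) (5,1) (5,3) (5,4) (5,5)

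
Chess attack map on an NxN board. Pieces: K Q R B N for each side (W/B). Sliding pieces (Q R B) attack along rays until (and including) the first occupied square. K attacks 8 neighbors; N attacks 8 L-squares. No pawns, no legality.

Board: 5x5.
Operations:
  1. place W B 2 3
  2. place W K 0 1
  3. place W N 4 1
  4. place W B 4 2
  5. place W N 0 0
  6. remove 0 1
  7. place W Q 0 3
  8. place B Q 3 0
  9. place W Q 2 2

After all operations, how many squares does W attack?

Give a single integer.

Answer: 22

Derivation:
Op 1: place WB@(2,3)
Op 2: place WK@(0,1)
Op 3: place WN@(4,1)
Op 4: place WB@(4,2)
Op 5: place WN@(0,0)
Op 6: remove (0,1)
Op 7: place WQ@(0,3)
Op 8: place BQ@(3,0)
Op 9: place WQ@(2,2)
Per-piece attacks for W:
  WN@(0,0): attacks (1,2) (2,1)
  WQ@(0,3): attacks (0,4) (0,2) (0,1) (0,0) (1,3) (2,3) (1,4) (1,2) (2,1) (3,0) [ray(0,-1) blocked at (0,0); ray(1,0) blocked at (2,3); ray(1,-1) blocked at (3,0)]
  WQ@(2,2): attacks (2,3) (2,1) (2,0) (3,2) (4,2) (1,2) (0,2) (3,3) (4,4) (3,1) (4,0) (1,3) (0,4) (1,1) (0,0) [ray(0,1) blocked at (2,3); ray(1,0) blocked at (4,2); ray(-1,-1) blocked at (0,0)]
  WB@(2,3): attacks (3,4) (3,2) (4,1) (1,4) (1,2) (0,1) [ray(1,-1) blocked at (4,1)]
  WN@(4,1): attacks (3,3) (2,2) (2,0)
  WB@(4,2): attacks (3,3) (2,4) (3,1) (2,0)
Union (22 distinct): (0,0) (0,1) (0,2) (0,4) (1,1) (1,2) (1,3) (1,4) (2,0) (2,1) (2,2) (2,3) (2,4) (3,0) (3,1) (3,2) (3,3) (3,4) (4,0) (4,1) (4,2) (4,4)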